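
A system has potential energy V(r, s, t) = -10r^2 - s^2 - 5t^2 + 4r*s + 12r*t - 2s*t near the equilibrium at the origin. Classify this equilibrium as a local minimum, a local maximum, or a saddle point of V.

local maximum

The Hessian at the origin is H = [[-20, 4, 12], [4, -2, -2], [12, -2, -10]].
Symmetric row and column elimination reduces H to a congruent diagonal form with pivots -20, -6/5, -8/3.
That gives 3 negative pivots.
H is negative definite, so the origin is a strict local maximum.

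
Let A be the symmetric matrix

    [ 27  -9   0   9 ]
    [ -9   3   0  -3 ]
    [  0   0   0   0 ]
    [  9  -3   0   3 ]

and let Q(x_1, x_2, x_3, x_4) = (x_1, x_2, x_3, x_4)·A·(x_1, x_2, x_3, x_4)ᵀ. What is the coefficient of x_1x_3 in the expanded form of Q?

0

The coefficient of x_1x_3 is A[1,3] + A[3,1] = 2·0 = 0.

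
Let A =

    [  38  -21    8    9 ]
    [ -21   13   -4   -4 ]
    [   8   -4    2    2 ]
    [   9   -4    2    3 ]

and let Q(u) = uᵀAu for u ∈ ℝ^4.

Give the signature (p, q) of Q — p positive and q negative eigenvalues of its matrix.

Congruent diagonalization of A (simultaneous row and column reduction) yields pivots 38, 53/38, 10/53, 0.
So there are 3 positive, 1 zero pivots.

(3, 0)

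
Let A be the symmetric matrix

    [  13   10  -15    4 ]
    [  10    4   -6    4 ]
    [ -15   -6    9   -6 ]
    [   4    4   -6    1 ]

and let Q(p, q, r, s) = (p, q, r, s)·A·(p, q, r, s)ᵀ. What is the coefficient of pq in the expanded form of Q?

20

The coefficient of pq is A[1,2] + A[2,1] = 2·10 = 20.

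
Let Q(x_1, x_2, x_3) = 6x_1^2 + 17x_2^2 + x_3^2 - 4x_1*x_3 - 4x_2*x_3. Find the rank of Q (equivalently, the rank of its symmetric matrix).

The associated matrix is A = [[6, 0, -2], [0, 17, -2], [-2, -2, 1]].
Symmetric row and column elimination reduces A to a congruent diagonal form with pivots 6, 17, 5/51.
Counting signs: 3 positive.
The rank is the number of nonzero pivots: 3.

3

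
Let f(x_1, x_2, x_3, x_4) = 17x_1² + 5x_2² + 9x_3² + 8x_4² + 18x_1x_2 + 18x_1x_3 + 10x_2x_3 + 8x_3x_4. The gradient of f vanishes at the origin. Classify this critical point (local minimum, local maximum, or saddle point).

local minimum

The Hessian at the origin is H = [[34, 18, 18, 0], [18, 10, 10, 0], [18, 10, 18, 8], [0, 0, 8, 16]].
Row-reducing H symmetrically gives the diagonal entries 34, 8/17, 8, 8.
That gives 4 positive pivots.
H is positive definite, so the origin is a strict local minimum.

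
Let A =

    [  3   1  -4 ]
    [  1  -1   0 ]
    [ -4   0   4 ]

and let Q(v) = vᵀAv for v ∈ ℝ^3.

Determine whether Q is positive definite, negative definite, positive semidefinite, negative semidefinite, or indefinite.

indefinite

Symmetric row and column elimination reduces A to a congruent diagonal form with pivots 3, -4/3, 0.
So there are 1 positive, 1 negative, 1 zero pivots.
Hence Q is indefinite.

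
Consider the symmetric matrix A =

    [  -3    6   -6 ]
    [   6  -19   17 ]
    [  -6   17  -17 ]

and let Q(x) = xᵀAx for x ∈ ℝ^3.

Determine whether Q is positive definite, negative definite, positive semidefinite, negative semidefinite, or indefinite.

Leading principal minors: Δ_1 = -3, Δ_2 = 21, Δ_3 = -30.
The signs alternate starting with Δ_1 < 0, so by Sylvester's criterion Q is negative definite.

negative definite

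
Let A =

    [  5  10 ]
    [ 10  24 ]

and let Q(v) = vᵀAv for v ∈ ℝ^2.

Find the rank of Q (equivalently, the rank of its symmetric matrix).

2

Row-reducing A symmetrically gives the diagonal entries 5, 4.
That gives 2 positive pivots.
The rank is the number of nonzero pivots: 2.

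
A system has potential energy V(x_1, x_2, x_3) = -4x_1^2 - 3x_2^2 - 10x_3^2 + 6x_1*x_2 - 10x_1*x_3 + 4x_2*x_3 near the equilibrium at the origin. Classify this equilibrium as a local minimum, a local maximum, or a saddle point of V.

saddle point

The Hessian at the origin is H = [[-8, 6, -10], [6, -6, 4], [-10, 4, -20]].
An LDLᵀ factorisation of H has diagonal entries -8, -3/2, 2/3.
That gives 1 positive, 2 negative pivots.
H is indefinite, so the origin is a saddle point.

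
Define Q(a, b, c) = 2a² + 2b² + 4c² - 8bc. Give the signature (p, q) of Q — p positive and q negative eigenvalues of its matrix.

The associated matrix is A = [[2, 0, 0], [0, 2, -4], [0, -4, 4]].
Congruent diagonalization of A (simultaneous row and column reduction) yields pivots 2, 2, -4.
So there are 2 positive, 1 negative pivots.

(2, 1)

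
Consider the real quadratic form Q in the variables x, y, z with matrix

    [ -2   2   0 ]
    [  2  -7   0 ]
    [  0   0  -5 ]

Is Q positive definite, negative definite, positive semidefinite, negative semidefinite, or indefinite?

Applying the same elementary operations to the rows and columns of A produces a congruent diagonal matrix with entries -2, -5, -5.
Counting signs: 3 negative.
Hence Q is negative definite.

negative definite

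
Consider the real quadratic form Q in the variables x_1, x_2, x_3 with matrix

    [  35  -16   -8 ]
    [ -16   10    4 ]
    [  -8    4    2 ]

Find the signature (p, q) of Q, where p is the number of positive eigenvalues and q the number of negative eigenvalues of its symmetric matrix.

Symmetric row and column elimination reduces A to a congruent diagonal form with pivots 35, 94/35, 6/47.
That gives 3 positive pivots.

(3, 0)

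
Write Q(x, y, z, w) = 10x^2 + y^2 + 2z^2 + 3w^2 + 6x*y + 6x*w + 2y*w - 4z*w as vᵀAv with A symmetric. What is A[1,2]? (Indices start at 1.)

3

The coefficient of x·y in Q is 6. For a symmetric A this equals A[1,2] + A[2,1] = 2·A[1,2].
So A[1,2] = 6/2 = 3.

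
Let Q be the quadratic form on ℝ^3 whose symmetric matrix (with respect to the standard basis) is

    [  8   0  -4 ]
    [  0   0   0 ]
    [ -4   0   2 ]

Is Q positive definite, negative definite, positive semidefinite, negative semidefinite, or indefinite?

Row-reducing A symmetrically gives the diagonal entries 8, 0, 0.
Counting signs: 1 positive, 2 zero.
Hence Q is positive semidefinite.

positive semidefinite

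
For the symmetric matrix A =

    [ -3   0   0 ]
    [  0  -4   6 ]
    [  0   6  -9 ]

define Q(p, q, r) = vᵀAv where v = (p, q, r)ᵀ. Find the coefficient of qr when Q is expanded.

The coefficient of qr is A[2,3] + A[3,2] = 2·6 = 12.

12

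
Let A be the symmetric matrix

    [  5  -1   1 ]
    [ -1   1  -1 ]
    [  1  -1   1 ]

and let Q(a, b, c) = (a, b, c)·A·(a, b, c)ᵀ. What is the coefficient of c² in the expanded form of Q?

The coefficient of c² is the diagonal entry A[3,3] = 1.

1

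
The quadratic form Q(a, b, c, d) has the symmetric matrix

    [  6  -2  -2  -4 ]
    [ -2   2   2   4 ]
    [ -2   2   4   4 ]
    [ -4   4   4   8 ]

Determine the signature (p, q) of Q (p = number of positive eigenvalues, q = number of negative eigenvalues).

(3, 0)

Congruent diagonalization of A (simultaneous row and column reduction) yields pivots 6, 4/3, 2, 0.
Counting signs: 3 positive, 1 zero.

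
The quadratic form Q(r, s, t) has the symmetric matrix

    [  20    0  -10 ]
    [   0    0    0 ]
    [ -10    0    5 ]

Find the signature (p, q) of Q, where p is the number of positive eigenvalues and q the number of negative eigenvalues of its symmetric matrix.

(1, 0)

Row-reducing A symmetrically gives the diagonal entries 20, 0, 0.
That gives 1 positive, 2 zero pivots.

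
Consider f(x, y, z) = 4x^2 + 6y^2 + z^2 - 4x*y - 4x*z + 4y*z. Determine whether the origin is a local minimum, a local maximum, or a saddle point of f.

saddle point

The Hessian at the origin is H = [[8, -4, -4], [-4, 12, 4], [-4, 4, 2]].
Row-reducing H symmetrically gives the diagonal entries 8, 10, -2/5.
That gives 2 positive, 1 negative pivots.
H is indefinite, so the origin is a saddle point.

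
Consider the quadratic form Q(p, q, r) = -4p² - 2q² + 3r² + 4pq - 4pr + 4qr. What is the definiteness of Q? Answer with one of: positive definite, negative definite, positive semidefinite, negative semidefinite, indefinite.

The symmetric matrix is A = [[-4, 2, -2], [2, -2, 2], [-2, 2, 3]].
Row-reducing A symmetrically gives the diagonal entries -4, -1, 5.
That gives 1 positive, 2 negative pivots.
Hence Q is indefinite.

indefinite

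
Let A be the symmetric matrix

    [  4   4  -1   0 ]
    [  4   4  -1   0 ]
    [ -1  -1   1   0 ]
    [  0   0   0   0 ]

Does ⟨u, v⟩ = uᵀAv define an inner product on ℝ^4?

no

Congruent diagonalization of A (simultaneous row and column reduction) yields pivots 4, 0, 3/4, 0.
Counting signs: 2 positive, 2 zero.
Hence Q is positive semidefinite.
⟨·,·⟩ is an inner product exactly when A is positive definite.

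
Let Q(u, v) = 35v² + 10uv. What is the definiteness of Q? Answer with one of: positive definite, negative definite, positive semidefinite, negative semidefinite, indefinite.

indefinite

The symmetric matrix of Q is [[0, 5], [5, 35]].
For the 2×2 matrix [[0, 5], [5, 35]]: det = 0·35 − (5)² = -25, trace = 35.
det < 0 so the eigenvalues have opposite signs; the form is indefinite.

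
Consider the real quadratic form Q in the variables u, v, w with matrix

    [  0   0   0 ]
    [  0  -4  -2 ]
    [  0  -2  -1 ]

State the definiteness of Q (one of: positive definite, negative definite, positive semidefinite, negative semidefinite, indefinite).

negative semidefinite

Row-reducing A symmetrically gives the diagonal entries 0, -4, 0.
Counting signs: 1 negative, 2 zero.
Hence Q is negative semidefinite.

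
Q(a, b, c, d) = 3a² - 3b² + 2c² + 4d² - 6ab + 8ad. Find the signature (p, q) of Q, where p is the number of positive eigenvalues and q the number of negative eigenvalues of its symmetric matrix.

The symmetric matrix is A = [[3, -3, 0, 4], [-3, -3, 0, 0], [0, 0, 2, 0], [4, 0, 0, 4]].
An LDLᵀ factorisation of A has diagonal entries 3, -6, 2, 4/3.
Counting signs: 3 positive, 1 negative.

(3, 1)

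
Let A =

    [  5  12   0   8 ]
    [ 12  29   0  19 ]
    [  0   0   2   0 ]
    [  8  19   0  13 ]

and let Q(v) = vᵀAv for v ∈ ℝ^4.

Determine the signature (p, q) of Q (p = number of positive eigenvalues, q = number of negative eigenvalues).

Congruent diagonalization of A (simultaneous row and column reduction) yields pivots 5, 1/5, 2, 0.
So there are 3 positive, 1 zero pivots.

(3, 0)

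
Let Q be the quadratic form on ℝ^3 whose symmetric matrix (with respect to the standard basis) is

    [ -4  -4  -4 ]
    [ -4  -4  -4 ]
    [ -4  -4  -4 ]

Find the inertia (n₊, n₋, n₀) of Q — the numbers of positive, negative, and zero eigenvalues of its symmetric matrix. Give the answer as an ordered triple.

Row-reducing A symmetrically gives the diagonal entries -4, 0, 0.
That gives 1 negative, 2 zero pivots.

(0, 1, 2)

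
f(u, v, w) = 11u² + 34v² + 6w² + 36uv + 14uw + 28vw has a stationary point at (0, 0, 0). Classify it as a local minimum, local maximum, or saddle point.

The Hessian at the origin is H = [[22, 36, 14], [36, 68, 28], [14, 28, 12]].
An LDLᵀ factorisation of H has diagonal entries 22, 100/11, 6/25.
That gives 3 positive pivots.
H is positive definite, so the origin is a strict local minimum.

local minimum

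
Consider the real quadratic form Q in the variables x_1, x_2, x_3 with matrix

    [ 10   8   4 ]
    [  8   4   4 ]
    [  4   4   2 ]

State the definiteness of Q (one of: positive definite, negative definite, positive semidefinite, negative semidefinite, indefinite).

indefinite

Applying the same elementary operations to the rows and columns of A produces a congruent diagonal matrix with entries 10, -12/5, 2/3.
So there are 2 positive, 1 negative pivots.
Hence Q is indefinite.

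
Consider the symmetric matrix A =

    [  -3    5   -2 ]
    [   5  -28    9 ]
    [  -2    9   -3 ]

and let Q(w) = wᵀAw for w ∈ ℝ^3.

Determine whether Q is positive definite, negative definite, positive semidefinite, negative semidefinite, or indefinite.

negative definite

Leading principal minors: Δ_1 = -3, Δ_2 = 59, Δ_3 = -2.
The signs alternate starting with Δ_1 < 0, so by Sylvester's criterion Q is negative definite.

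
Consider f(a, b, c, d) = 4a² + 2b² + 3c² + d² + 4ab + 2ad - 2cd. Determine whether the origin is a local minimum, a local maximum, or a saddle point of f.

local minimum

The Hessian at the origin is H = [[8, 4, 0, 2], [4, 4, 0, 0], [0, 0, 6, -2], [2, 0, -2, 2]].
Applying the same elementary operations to the rows and columns of H produces a congruent diagonal matrix with entries 8, 2, 6, 1/3.
So there are 4 positive pivots.
H is positive definite, so the origin is a strict local minimum.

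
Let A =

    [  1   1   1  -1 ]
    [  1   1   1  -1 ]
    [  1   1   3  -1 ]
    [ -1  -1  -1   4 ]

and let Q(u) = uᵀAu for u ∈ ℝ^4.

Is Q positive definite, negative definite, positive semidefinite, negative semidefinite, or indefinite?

Symmetric row and column elimination reduces A to a congruent diagonal form with pivots 1, 0, 2, 3.
So there are 3 positive, 1 zero pivots.
Hence Q is positive semidefinite.

positive semidefinite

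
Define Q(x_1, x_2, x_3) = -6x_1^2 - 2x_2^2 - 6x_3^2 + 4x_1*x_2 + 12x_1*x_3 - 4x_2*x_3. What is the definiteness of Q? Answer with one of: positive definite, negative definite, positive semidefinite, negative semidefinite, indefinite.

Write A = [[-6, 2, 6], [2, -2, -2], [6, -2, -6]].
Applying the same elementary operations to the rows and columns of A produces a congruent diagonal matrix with entries -6, -4/3, 0.
So there are 2 negative, 1 zero pivots.
Hence Q is negative semidefinite.

negative semidefinite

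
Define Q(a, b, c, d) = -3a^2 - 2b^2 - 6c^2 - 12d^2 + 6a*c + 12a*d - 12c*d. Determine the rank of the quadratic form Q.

The symmetric matrix is A = [[-3, 0, 3, 6], [0, -2, 0, 0], [3, 0, -6, -6], [6, 0, -6, -12]].
Row-reducing A symmetrically gives the diagonal entries -3, -2, -3, 0.
So there are 3 negative, 1 zero pivots.
The rank is the number of nonzero pivots: 3.

3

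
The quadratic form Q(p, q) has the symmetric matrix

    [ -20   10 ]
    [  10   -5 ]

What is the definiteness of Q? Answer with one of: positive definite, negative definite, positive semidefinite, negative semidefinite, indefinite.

negative semidefinite

For the 2×2 matrix [[-20, 10], [10, -5]]: det = -20·-5 − (10)² = 0, trace = -25.
det = 0 so one eigenvalue is zero; the form is semidefinite with the sign of the trace.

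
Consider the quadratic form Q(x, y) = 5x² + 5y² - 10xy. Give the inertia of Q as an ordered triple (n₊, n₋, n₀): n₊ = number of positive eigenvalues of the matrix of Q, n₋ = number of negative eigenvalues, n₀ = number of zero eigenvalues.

The symmetric matrix is A = [[5, -5], [-5, 5]].
Congruent diagonalization of A (simultaneous row and column reduction) yields pivots 5, 0.
Counting signs: 1 positive, 1 zero.

(1, 0, 1)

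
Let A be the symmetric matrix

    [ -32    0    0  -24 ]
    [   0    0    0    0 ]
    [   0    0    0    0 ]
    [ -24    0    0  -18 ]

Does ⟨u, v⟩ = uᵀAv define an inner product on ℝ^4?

Applying the same elementary operations to the rows and columns of A produces a congruent diagonal matrix with entries -32, 0, 0, 0.
So there are 1 negative, 3 zero pivots.
Hence Q is negative semidefinite.
⟨·,·⟩ is an inner product exactly when A is positive definite.

no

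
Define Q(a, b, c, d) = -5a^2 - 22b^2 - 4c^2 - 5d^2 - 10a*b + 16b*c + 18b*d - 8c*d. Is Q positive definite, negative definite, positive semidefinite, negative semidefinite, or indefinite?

The symmetric matrix is A = [[-5, -5, 0, 0], [-5, -22, 8, 9], [0, 8, -4, -4], [0, 9, -4, -5]].
Row-reducing A symmetrically gives the diagonal entries -5, -17, -4/17, 0.
Counting signs: 3 negative, 1 zero.
Hence Q is negative semidefinite.

negative semidefinite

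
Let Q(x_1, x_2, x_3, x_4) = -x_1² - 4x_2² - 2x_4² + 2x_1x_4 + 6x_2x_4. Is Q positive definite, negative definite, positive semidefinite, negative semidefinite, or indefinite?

The associated matrix is A = [[-1, 0, 0, 1], [0, -4, 0, 3], [0, 0, 0, 0], [1, 3, 0, -2]].
Applying the same elementary operations to the rows and columns of A produces a congruent diagonal matrix with entries -1, -4, 0, 5/4.
Counting signs: 1 positive, 2 negative, 1 zero.
Hence Q is indefinite.

indefinite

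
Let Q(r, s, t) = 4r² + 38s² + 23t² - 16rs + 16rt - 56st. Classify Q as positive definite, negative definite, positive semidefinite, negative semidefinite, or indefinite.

positive definite

The symmetric matrix is A = [[4, -8, 8], [-8, 38, -28], [8, -28, 23]].
Applying the same elementary operations to the rows and columns of A produces a congruent diagonal matrix with entries 4, 22, 5/11.
Counting signs: 3 positive.
Hence Q is positive definite.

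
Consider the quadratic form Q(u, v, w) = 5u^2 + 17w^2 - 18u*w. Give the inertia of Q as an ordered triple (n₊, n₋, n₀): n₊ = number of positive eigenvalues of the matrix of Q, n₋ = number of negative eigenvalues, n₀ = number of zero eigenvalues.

The associated matrix is A = [[5, 0, -9], [0, 0, 0], [-9, 0, 17]].
Applying the same elementary operations to the rows and columns of A produces a congruent diagonal matrix with entries 5, 0, 4/5.
So there are 2 positive, 1 zero pivots.

(2, 0, 1)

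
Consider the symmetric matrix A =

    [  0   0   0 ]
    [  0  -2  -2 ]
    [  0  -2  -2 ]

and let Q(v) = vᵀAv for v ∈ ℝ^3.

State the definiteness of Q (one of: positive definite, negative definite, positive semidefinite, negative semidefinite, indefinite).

Symmetric row and column elimination reduces A to a congruent diagonal form with pivots 0, -2, 0.
Counting signs: 1 negative, 2 zero.
Hence Q is negative semidefinite.

negative semidefinite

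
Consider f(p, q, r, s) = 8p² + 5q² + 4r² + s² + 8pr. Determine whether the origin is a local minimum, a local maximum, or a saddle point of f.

The Hessian at the origin is H = [[16, 0, 8, 0], [0, 10, 0, 0], [8, 0, 8, 0], [0, 0, 0, 2]].
Row-reducing H symmetrically gives the diagonal entries 16, 10, 4, 2.
Counting signs: 4 positive.
H is positive definite, so the origin is a strict local minimum.

local minimum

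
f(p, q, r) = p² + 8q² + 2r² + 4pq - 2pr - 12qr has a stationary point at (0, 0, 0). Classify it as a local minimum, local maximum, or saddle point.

saddle point

The Hessian at the origin is H = [[2, 4, -2], [4, 16, -12], [-2, -12, 4]].
Congruent diagonalization of H (simultaneous row and column reduction) yields pivots 2, 8, -6.
So there are 2 positive, 1 negative pivots.
H is indefinite, so the origin is a saddle point.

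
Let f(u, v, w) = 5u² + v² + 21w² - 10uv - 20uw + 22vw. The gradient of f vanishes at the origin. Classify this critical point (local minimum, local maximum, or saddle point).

saddle point

The Hessian at the origin is H = [[10, -10, -20], [-10, 2, 22], [-20, 22, 42]].
Applying the same elementary operations to the rows and columns of H produces a congruent diagonal matrix with entries 10, -8, 5/2.
Counting signs: 2 positive, 1 negative.
H is indefinite, so the origin is a saddle point.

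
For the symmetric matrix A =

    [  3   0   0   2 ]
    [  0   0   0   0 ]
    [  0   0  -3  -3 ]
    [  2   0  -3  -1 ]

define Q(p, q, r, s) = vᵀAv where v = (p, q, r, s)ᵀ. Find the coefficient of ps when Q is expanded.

The coefficient of ps is A[1,4] + A[4,1] = 2·2 = 4.

4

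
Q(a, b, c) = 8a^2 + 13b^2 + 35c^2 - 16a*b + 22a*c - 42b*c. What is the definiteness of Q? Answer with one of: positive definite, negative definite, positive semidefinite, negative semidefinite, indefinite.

The associated matrix is A = [[8, -8, 11], [-8, 13, -21], [11, -21, 35]].
Symmetric row and column elimination reduces A to a congruent diagonal form with pivots 8, 5, -1/8.
So there are 2 positive, 1 negative pivots.
Hence Q is indefinite.

indefinite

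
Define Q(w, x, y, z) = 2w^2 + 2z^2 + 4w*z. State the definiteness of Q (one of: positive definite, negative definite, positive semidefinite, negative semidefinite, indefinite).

positive semidefinite

The associated matrix is A = [[2, 0, 0, 2], [0, 0, 0, 0], [0, 0, 0, 0], [2, 0, 0, 2]].
Symmetric row and column elimination reduces A to a congruent diagonal form with pivots 2, 0, 0, 0.
That gives 1 positive, 3 zero pivots.
Hence Q is positive semidefinite.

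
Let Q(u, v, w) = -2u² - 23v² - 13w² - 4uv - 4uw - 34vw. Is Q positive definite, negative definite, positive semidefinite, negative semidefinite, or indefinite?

negative definite

The associated matrix is A = [[-2, -2, -2], [-2, -23, -17], [-2, -17, -13]].
Applying the same elementary operations to the rows and columns of A produces a congruent diagonal matrix with entries -2, -21, -2/7.
So there are 3 negative pivots.
Hence Q is negative definite.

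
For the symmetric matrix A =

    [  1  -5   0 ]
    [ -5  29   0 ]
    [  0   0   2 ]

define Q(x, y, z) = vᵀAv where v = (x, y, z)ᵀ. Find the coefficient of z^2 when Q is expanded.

2

The coefficient of z^2 is the diagonal entry A[3,3] = 2.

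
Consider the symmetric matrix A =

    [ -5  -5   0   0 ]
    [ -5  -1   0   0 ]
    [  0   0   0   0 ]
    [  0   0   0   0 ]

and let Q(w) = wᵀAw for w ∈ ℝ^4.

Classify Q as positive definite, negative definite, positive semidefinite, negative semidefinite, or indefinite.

Congruent diagonalization of A (simultaneous row and column reduction) yields pivots -5, 4, 0, 0.
That gives 1 positive, 1 negative, 2 zero pivots.
Hence Q is indefinite.

indefinite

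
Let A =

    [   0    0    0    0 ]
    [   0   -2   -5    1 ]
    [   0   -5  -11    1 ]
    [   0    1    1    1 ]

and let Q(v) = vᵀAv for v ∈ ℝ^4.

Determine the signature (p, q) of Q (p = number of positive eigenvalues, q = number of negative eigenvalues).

(1, 1)

Row-reducing A symmetrically gives the diagonal entries 0, -2, 3/2, 0.
So there are 1 positive, 1 negative, 2 zero pivots.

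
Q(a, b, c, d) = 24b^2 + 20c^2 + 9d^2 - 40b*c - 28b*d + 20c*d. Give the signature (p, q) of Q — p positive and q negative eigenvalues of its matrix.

(2, 0)

The symmetric matrix is A = [[0, 0, 0, 0], [0, 24, -20, -14], [0, -20, 20, 10], [0, -14, 10, 9]].
Symmetric row and column elimination reduces A to a congruent diagonal form with pivots 0, 24, 10/3, 0.
That gives 2 positive, 2 zero pivots.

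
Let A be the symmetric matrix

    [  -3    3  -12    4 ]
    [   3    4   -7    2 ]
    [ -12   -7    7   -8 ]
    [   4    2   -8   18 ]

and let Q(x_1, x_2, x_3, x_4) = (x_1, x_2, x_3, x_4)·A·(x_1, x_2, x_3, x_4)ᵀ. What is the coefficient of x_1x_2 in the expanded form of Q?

6

The coefficient of x_1x_2 is A[1,2] + A[2,1] = 2·3 = 6.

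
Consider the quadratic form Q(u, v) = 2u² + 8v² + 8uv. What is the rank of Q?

1

Write A = [[2, 4], [4, 8]].
Symmetric row and column elimination reduces A to a congruent diagonal form with pivots 2, 0.
Counting signs: 1 positive, 1 zero.
The rank is the number of nonzero pivots: 1.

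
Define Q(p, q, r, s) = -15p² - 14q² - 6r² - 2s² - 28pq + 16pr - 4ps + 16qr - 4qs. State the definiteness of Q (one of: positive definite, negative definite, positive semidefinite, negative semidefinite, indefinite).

The associated matrix is A = [[-15, -14, 8, -2], [-14, -14, 8, -2], [8, 8, -6, 0], [-2, -2, 0, -2]].
Applying the same elementary operations to the rows and columns of A produces a congruent diagonal matrix with entries -15, -14/15, -10/7, -4/5.
Counting signs: 4 negative.
Hence Q is negative definite.

negative definite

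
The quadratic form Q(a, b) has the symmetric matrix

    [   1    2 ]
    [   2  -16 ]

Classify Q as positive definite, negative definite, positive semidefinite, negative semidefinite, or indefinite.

Congruent diagonalization of A (simultaneous row and column reduction) yields pivots 1, -20.
That gives 1 positive, 1 negative pivots.
Hence Q is indefinite.

indefinite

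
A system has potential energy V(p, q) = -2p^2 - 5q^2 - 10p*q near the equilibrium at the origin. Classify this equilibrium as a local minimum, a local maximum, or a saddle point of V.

The Hessian at the origin is H = [[-4, -10], [-10, -10]].
det H = -4·-10 − (-10)² = -60 < 0, so H is indefinite.
Therefore the origin is a saddle point.

saddle point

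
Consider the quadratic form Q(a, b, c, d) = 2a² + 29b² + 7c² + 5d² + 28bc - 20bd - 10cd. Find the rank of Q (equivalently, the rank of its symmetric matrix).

4

The symmetric matrix is A = [[2, 0, 0, 0], [0, 29, 14, -10], [0, 14, 7, -5], [0, -10, -5, 5]].
Applying the same elementary operations to the rows and columns of A produces a congruent diagonal matrix with entries 2, 29, 7/29, 10/7.
That gives 4 positive pivots.
The rank is the number of nonzero pivots: 4.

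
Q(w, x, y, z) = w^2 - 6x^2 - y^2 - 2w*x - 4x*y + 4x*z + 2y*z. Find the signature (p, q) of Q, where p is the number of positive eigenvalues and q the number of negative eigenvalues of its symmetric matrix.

The symmetric matrix is A = [[1, -1, 0, 0], [-1, -6, -2, 2], [0, -2, -1, 1], [0, 2, 1, 0]].
Applying the same elementary operations to the rows and columns of A produces a congruent diagonal matrix with entries 1, -7, -3/7, 1.
Counting signs: 2 positive, 2 negative.

(2, 2)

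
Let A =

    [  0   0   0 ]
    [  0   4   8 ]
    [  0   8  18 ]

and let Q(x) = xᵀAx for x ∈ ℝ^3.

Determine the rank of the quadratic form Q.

Row-reducing A symmetrically gives the diagonal entries 0, 4, 2.
So there are 2 positive, 1 zero pivots.
The rank is the number of nonzero pivots: 2.

2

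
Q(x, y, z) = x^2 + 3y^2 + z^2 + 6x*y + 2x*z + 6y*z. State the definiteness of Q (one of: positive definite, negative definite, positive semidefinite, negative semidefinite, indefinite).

The symmetric matrix is A = [[1, 3, 1], [3, 3, 3], [1, 3, 1]].
Applying the same elementary operations to the rows and columns of A produces a congruent diagonal matrix with entries 1, -6, 0.
Counting signs: 1 positive, 1 negative, 1 zero.
Hence Q is indefinite.

indefinite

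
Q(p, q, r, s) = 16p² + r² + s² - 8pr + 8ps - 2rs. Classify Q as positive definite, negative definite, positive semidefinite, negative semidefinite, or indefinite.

The symmetric matrix is A = [[16, 0, -4, 4], [0, 0, 0, 0], [-4, 0, 1, -1], [4, 0, -1, 1]].
Row-reducing A symmetrically gives the diagonal entries 16, 0, 0, 0.
Counting signs: 1 positive, 3 zero.
Hence Q is positive semidefinite.

positive semidefinite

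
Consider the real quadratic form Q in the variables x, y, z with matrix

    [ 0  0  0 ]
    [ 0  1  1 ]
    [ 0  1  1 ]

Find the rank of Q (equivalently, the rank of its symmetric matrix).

Applying the same elementary operations to the rows and columns of A produces a congruent diagonal matrix with entries 0, 1, 0.
Counting signs: 1 positive, 2 zero.
The rank is the number of nonzero pivots: 1.

1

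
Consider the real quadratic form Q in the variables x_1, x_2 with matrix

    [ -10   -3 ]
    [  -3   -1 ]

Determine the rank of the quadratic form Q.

2

An LDLᵀ factorisation of A has diagonal entries -10, -1/10.
Counting signs: 2 negative.
The rank is the number of nonzero pivots: 2.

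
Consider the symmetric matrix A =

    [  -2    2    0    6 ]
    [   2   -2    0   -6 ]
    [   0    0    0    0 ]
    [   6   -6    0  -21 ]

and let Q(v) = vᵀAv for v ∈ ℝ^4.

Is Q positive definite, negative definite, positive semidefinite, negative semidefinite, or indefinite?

Congruent diagonalization of A (simultaneous row and column reduction) yields pivots -2, 0, 0, -3.
That gives 2 negative, 2 zero pivots.
Hence Q is negative semidefinite.

negative semidefinite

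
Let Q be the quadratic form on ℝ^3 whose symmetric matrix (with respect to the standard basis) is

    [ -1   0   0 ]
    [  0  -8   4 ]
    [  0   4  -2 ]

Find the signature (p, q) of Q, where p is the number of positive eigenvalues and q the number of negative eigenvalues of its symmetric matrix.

Applying the same elementary operations to the rows and columns of A produces a congruent diagonal matrix with entries -1, -8, 0.
So there are 2 negative, 1 zero pivots.

(0, 2)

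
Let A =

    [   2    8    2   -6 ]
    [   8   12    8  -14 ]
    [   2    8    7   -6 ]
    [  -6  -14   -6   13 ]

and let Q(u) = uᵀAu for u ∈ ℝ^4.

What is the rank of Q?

3

Symmetric row and column elimination reduces A to a congruent diagonal form with pivots 2, -20, 5, 0.
So there are 2 positive, 1 negative, 1 zero pivots.
The rank is the number of nonzero pivots: 3.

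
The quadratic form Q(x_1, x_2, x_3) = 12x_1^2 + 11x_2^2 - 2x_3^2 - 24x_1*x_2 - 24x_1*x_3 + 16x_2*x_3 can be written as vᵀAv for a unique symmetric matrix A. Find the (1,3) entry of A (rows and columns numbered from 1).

-12

The coefficient of x_1·x_3 in Q is -24. For a symmetric A this equals A[1,3] + A[3,1] = 2·A[1,3].
So A[1,3] = -24/2 = -12.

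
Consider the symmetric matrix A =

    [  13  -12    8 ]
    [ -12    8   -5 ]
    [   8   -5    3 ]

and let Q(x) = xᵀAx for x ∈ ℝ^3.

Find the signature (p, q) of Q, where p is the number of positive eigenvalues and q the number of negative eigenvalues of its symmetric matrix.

(1, 2)

An LDLᵀ factorisation of A has diagonal entries 13, -40/13, -3/40.
So there are 1 positive, 2 negative pivots.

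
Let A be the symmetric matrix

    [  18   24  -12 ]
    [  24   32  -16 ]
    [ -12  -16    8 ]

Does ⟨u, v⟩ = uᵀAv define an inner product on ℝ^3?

Congruent diagonalization of A (simultaneous row and column reduction) yields pivots 18, 0, 0.
So there are 1 positive, 2 zero pivots.
Hence Q is positive semidefinite.
⟨·,·⟩ is an inner product exactly when A is positive definite.

no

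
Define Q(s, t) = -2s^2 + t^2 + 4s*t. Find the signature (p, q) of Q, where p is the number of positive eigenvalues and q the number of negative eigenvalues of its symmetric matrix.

Write A = [[-2, 2], [2, 1]].
Applying the same elementary operations to the rows and columns of A produces a congruent diagonal matrix with entries -2, 3.
That gives 1 positive, 1 negative pivots.

(1, 1)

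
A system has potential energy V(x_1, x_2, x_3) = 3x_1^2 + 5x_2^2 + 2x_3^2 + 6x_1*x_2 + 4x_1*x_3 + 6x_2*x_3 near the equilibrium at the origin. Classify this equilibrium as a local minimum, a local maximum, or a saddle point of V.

local minimum

The Hessian at the origin is H = [[6, 6, 4], [6, 10, 6], [4, 6, 4]].
Row-reducing H symmetrically gives the diagonal entries 6, 4, 1/3.
So there are 3 positive pivots.
H is positive definite, so the origin is a strict local minimum.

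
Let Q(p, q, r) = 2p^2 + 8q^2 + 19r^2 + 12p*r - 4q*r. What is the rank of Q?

3

Write A = [[2, 0, 6], [0, 8, -2], [6, -2, 19]].
Symmetric row and column elimination reduces A to a congruent diagonal form with pivots 2, 8, 1/2.
That gives 3 positive pivots.
The rank is the number of nonzero pivots: 3.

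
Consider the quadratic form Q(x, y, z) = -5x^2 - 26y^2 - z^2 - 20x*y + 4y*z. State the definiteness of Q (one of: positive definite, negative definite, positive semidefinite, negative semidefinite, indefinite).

Write A = [[-5, -10, 0], [-10, -26, 2], [0, 2, -1]].
Row-reducing A symmetrically gives the diagonal entries -5, -6, -1/3.
So there are 3 negative pivots.
Hence Q is negative definite.

negative definite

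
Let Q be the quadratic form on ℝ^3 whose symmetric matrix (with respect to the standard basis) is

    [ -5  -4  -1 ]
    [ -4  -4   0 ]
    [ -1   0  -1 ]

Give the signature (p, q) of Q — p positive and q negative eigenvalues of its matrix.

(0, 2)

Row-reducing A symmetrically gives the diagonal entries -5, -4/5, 0.
That gives 2 negative, 1 zero pivots.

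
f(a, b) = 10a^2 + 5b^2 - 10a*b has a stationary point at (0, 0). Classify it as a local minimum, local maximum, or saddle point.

local minimum

The Hessian at the origin is H = [[20, -10], [-10, 10]].
det H = 20·10 − (-10)² = 100 > 0 and H[1,1] = 20 > 0, so H is positive definite.
Therefore the origin is a local minimum.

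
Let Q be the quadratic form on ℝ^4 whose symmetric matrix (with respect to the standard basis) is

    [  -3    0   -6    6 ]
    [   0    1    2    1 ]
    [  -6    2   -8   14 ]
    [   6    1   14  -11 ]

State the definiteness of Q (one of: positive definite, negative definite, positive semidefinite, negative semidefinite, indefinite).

indefinite

Congruent diagonalization of A (simultaneous row and column reduction) yields pivots -3, 1, 0, 0.
So there are 1 positive, 1 negative, 2 zero pivots.
Hence Q is indefinite.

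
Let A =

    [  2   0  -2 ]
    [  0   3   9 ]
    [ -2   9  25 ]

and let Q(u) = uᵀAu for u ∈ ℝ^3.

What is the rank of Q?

3

Congruent diagonalization of A (simultaneous row and column reduction) yields pivots 2, 3, -4.
So there are 2 positive, 1 negative pivots.
The rank is the number of nonzero pivots: 3.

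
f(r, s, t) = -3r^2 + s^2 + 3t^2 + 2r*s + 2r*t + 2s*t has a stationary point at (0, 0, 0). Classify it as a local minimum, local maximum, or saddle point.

The Hessian at the origin is H = [[-6, 2, 2], [2, 2, 2], [2, 2, 6]].
Congruent diagonalization of H (simultaneous row and column reduction) yields pivots -6, 8/3, 4.
That gives 2 positive, 1 negative pivots.
H is indefinite, so the origin is a saddle point.

saddle point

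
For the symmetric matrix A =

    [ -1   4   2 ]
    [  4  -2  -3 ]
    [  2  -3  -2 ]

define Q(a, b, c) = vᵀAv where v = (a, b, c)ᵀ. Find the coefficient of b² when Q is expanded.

-2

The coefficient of b² is the diagonal entry A[2,2] = -2.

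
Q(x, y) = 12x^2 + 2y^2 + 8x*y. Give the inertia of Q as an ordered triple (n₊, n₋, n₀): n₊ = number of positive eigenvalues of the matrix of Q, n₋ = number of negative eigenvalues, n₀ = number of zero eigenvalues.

The associated matrix is A = [[12, 4], [4, 2]].
Applying the same elementary operations to the rows and columns of A produces a congruent diagonal matrix with entries 12, 2/3.
Counting signs: 2 positive.

(2, 0, 0)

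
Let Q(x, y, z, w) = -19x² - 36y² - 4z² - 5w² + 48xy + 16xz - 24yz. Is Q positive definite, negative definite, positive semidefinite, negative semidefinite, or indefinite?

negative semidefinite

Write A = [[-19, 24, 8, 0], [24, -36, -12, 0], [8, -12, -4, 0], [0, 0, 0, -5]].
Row-reducing A symmetrically gives the diagonal entries -19, -108/19, 0, -5.
That gives 3 negative, 1 zero pivots.
Hence Q is negative semidefinite.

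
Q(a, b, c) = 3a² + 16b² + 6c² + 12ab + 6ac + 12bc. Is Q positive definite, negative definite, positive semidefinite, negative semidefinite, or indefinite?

positive definite

The symmetric matrix of Q is A = [[3, 6, 3], [6, 16, 6], [3, 6, 6]].
Leading principal minors: Δ_1 = 3, Δ_2 = 12, Δ_3 = 36.
All leading principal minors are positive, so by Sylvester's criterion Q is positive definite.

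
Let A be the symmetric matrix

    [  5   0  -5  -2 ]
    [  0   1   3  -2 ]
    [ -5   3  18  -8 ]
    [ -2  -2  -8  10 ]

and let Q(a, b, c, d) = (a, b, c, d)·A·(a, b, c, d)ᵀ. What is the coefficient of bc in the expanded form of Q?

6

The coefficient of bc is A[2,3] + A[3,2] = 2·3 = 6.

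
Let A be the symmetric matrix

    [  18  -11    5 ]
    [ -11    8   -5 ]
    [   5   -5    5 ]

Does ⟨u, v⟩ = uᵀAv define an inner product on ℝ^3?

Leading principal minors: Δ_1 = 18, Δ_2 = 23, Δ_3 = 15.
All leading principal minors are positive, so by Sylvester's criterion Q is positive definite.
⟨·,·⟩ is an inner product exactly when A is positive definite.

yes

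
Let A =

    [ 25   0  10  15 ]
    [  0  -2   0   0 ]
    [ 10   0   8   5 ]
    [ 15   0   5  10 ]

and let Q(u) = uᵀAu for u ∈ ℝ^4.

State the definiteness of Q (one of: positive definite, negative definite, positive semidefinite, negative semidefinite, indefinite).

An LDLᵀ factorisation of A has diagonal entries 25, -2, 4, 3/4.
So there are 3 positive, 1 negative pivots.
Hence Q is indefinite.

indefinite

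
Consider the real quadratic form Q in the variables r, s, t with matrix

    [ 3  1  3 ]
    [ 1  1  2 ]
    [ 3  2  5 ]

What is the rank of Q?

Applying the same elementary operations to the rows and columns of A produces a congruent diagonal matrix with entries 3, 2/3, 1/2.
Counting signs: 3 positive.
The rank is the number of nonzero pivots: 3.

3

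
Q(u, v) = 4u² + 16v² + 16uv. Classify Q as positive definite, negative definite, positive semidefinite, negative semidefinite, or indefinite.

The associated matrix is A = [[4, 8], [8, 16]].
Applying the same elementary operations to the rows and columns of A produces a congruent diagonal matrix with entries 4, 0.
Counting signs: 1 positive, 1 zero.
Hence Q is positive semidefinite.

positive semidefinite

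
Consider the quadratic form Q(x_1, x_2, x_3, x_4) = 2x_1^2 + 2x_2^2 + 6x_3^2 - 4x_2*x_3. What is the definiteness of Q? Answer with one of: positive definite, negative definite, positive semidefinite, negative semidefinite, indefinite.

positive semidefinite

Write A = [[2, 0, 0, 0], [0, 2, -2, 0], [0, -2, 6, 0], [0, 0, 0, 0]].
Row-reducing A symmetrically gives the diagonal entries 2, 2, 4, 0.
That gives 3 positive, 1 zero pivots.
Hence Q is positive semidefinite.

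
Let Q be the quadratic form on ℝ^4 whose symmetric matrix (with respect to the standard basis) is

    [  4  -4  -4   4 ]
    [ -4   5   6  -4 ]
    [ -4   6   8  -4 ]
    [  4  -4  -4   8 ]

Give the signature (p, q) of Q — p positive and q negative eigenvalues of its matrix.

Applying the same elementary operations to the rows and columns of A produces a congruent diagonal matrix with entries 4, 1, 0, 4.
So there are 3 positive, 1 zero pivots.

(3, 0)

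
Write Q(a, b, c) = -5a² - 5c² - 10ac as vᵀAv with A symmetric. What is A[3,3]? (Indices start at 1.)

-5

The coefficient of c² in Q is -5, and that is exactly A[3,3].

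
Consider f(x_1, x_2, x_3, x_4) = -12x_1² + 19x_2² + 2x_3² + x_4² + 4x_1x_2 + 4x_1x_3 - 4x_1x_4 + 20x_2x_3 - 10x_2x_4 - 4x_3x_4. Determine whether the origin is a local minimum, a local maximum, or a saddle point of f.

The Hessian at the origin is H = [[-24, 4, 4, -4], [4, 38, 20, -10], [4, 20, 4, -4], [-4, -10, -4, 2]].
Applying the same elementary operations to the rows and columns of H produces a congruent diagonal matrix with entries -24, 116/3, -185/29, -4/37.
Counting signs: 1 positive, 3 negative.
H is indefinite, so the origin is a saddle point.

saddle point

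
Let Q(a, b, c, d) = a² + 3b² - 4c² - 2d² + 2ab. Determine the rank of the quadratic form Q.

The symmetric matrix is A = [[1, 1, 0, 0], [1, 3, 0, 0], [0, 0, -4, 0], [0, 0, 0, -2]].
Row-reducing A symmetrically gives the diagonal entries 1, 2, -4, -2.
So there are 2 positive, 2 negative pivots.
The rank is the number of nonzero pivots: 4.

4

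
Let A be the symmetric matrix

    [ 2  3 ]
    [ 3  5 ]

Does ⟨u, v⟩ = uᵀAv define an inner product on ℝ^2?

yes

Leading principal minors: Δ_1 = 2, Δ_2 = 1.
All leading principal minors are positive, so by Sylvester's criterion Q is positive definite.
⟨·,·⟩ is an inner product exactly when A is positive definite.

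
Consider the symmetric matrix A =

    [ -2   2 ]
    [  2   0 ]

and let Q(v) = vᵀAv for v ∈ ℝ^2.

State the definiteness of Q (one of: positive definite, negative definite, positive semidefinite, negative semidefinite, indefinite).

Symmetric row and column elimination reduces A to a congruent diagonal form with pivots -2, 2.
So there are 1 positive, 1 negative pivots.
Hence Q is indefinite.

indefinite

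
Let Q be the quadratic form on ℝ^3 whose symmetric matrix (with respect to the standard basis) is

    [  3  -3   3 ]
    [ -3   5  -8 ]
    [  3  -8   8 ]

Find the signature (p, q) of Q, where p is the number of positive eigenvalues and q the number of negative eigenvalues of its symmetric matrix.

Row-reducing A symmetrically gives the diagonal entries 3, 2, -15/2.
That gives 2 positive, 1 negative pivots.

(2, 1)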